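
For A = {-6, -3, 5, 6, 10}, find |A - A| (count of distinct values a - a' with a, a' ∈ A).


A - A = {a - a' : a, a' ∈ A}; |A| = 5.
Bounds: 2|A|-1 ≤ |A - A| ≤ |A|² - |A| + 1, i.e. 9 ≤ |A - A| ≤ 21.
Note: 0 ∈ A - A always (from a - a). The set is symmetric: if d ∈ A - A then -d ∈ A - A.
Enumerate nonzero differences d = a - a' with a > a' (then include -d):
Positive differences: {1, 3, 4, 5, 8, 9, 11, 12, 13, 16}
Full difference set: {0} ∪ (positive diffs) ∪ (negative diffs).
|A - A| = 1 + 2·10 = 21 (matches direct enumeration: 21).

|A - A| = 21


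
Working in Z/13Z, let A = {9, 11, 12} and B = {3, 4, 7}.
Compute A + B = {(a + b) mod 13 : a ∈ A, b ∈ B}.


Work in Z/13Z: reduce every sum a + b modulo 13.
Enumerate all 9 pairs:
a = 9: 9+3=12, 9+4=0, 9+7=3
a = 11: 11+3=1, 11+4=2, 11+7=5
a = 12: 12+3=2, 12+4=3, 12+7=6
Distinct residues collected: {0, 1, 2, 3, 5, 6, 12}
|A + B| = 7 (out of 13 total residues).

A + B = {0, 1, 2, 3, 5, 6, 12}


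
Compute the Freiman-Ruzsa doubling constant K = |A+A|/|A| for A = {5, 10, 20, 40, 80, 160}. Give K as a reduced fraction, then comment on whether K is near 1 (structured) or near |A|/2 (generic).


|A| = 6.
Compute A + A by enumerating all 36 pairs.
A + A = {10, 15, 20, 25, 30, 40, 45, 50, 60, 80, 85, 90, 100, 120, 160, 165, 170, 180, 200, 240, 320}, so |A + A| = 21.
K = |A + A| / |A| = 21/6 = 7/2 ≈ 3.5000.
Reference: AP of size 6 gives K = 11/6 ≈ 1.8333; a fully generic set of size 6 gives K ≈ 3.5000.

|A| = 6, |A + A| = 21, K = 21/6 = 7/2.


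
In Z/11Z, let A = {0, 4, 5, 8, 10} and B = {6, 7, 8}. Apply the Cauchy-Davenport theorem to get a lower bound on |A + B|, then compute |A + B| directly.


Cauchy-Davenport: |A + B| ≥ min(p, |A| + |B| - 1) for A, B nonempty in Z/pZ.
|A| = 5, |B| = 3, p = 11.
CD lower bound = min(11, 5 + 3 - 1) = min(11, 7) = 7.
Compute A + B mod 11 directly:
a = 0: 0+6=6, 0+7=7, 0+8=8
a = 4: 4+6=10, 4+7=0, 4+8=1
a = 5: 5+6=0, 5+7=1, 5+8=2
a = 8: 8+6=3, 8+7=4, 8+8=5
a = 10: 10+6=5, 10+7=6, 10+8=7
A + B = {0, 1, 2, 3, 4, 5, 6, 7, 8, 10}, so |A + B| = 10.
Verify: 10 ≥ 7? Yes ✓.

CD lower bound = 7, actual |A + B| = 10.


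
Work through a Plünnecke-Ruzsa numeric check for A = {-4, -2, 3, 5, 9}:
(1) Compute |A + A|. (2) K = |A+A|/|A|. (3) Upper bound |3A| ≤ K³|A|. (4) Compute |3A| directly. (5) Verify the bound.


|A| = 5.
Step 1: Compute A + A by enumerating all 25 pairs.
A + A = {-8, -6, -4, -1, 1, 3, 5, 6, 7, 8, 10, 12, 14, 18}, so |A + A| = 14.
Step 2: Doubling constant K = |A + A|/|A| = 14/5 = 14/5 ≈ 2.8000.
Step 3: Plünnecke-Ruzsa gives |3A| ≤ K³·|A| = (2.8000)³ · 5 ≈ 109.7600.
Step 4: Compute 3A = A + A + A directly by enumerating all triples (a,b,c) ∈ A³; |3A| = 27.
Step 5: Check 27 ≤ 109.7600? Yes ✓.

K = 14/5, Plünnecke-Ruzsa bound K³|A| ≈ 109.7600, |3A| = 27, inequality holds.


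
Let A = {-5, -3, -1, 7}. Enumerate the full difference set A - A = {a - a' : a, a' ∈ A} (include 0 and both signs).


A - A = {a - a' : a, a' ∈ A}.
Compute a - a' for each ordered pair (a, a'):
a = -5: -5--5=0, -5--3=-2, -5--1=-4, -5-7=-12
a = -3: -3--5=2, -3--3=0, -3--1=-2, -3-7=-10
a = -1: -1--5=4, -1--3=2, -1--1=0, -1-7=-8
a = 7: 7--5=12, 7--3=10, 7--1=8, 7-7=0
Collecting distinct values (and noting 0 appears from a-a):
A - A = {-12, -10, -8, -4, -2, 0, 2, 4, 8, 10, 12}
|A - A| = 11

A - A = {-12, -10, -8, -4, -2, 0, 2, 4, 8, 10, 12}


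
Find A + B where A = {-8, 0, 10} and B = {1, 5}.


A + B = {a + b : a ∈ A, b ∈ B}.
Enumerate all |A|·|B| = 3·2 = 6 pairs (a, b) and collect distinct sums.
a = -8: -8+1=-7, -8+5=-3
a = 0: 0+1=1, 0+5=5
a = 10: 10+1=11, 10+5=15
Collecting distinct sums: A + B = {-7, -3, 1, 5, 11, 15}
|A + B| = 6

A + B = {-7, -3, 1, 5, 11, 15}


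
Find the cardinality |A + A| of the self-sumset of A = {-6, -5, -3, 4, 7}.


A + A = {a + a' : a, a' ∈ A}; |A| = 5.
General bounds: 2|A| - 1 ≤ |A + A| ≤ |A|(|A|+1)/2, i.e. 9 ≤ |A + A| ≤ 15.
Lower bound 2|A|-1 is attained iff A is an arithmetic progression.
Enumerate sums a + a' for a ≤ a' (symmetric, so this suffices):
a = -6: -6+-6=-12, -6+-5=-11, -6+-3=-9, -6+4=-2, -6+7=1
a = -5: -5+-5=-10, -5+-3=-8, -5+4=-1, -5+7=2
a = -3: -3+-3=-6, -3+4=1, -3+7=4
a = 4: 4+4=8, 4+7=11
a = 7: 7+7=14
Distinct sums: {-12, -11, -10, -9, -8, -6, -2, -1, 1, 2, 4, 8, 11, 14}
|A + A| = 14

|A + A| = 14


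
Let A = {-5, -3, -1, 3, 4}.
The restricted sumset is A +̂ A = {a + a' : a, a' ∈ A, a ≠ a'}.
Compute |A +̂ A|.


Restricted sumset: A +̂ A = {a + a' : a ∈ A, a' ∈ A, a ≠ a'}.
Equivalently, take A + A and drop any sum 2a that is achievable ONLY as a + a for a ∈ A (i.e. sums representable only with equal summands).
Enumerate pairs (a, a') with a < a' (symmetric, so each unordered pair gives one sum; this covers all a ≠ a'):
  -5 + -3 = -8
  -5 + -1 = -6
  -5 + 3 = -2
  -5 + 4 = -1
  -3 + -1 = -4
  -3 + 3 = 0
  -3 + 4 = 1
  -1 + 3 = 2
  -1 + 4 = 3
  3 + 4 = 7
Collected distinct sums: {-8, -6, -4, -2, -1, 0, 1, 2, 3, 7}
|A +̂ A| = 10
(Reference bound: |A +̂ A| ≥ 2|A| - 3 for |A| ≥ 2, with |A| = 5 giving ≥ 7.)

|A +̂ A| = 10


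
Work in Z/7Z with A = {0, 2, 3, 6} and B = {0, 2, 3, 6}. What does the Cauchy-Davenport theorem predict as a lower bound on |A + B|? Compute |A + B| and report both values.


Cauchy-Davenport: |A + B| ≥ min(p, |A| + |B| - 1) for A, B nonempty in Z/pZ.
|A| = 4, |B| = 4, p = 7.
CD lower bound = min(7, 4 + 4 - 1) = min(7, 7) = 7.
Compute A + B mod 7 directly:
a = 0: 0+0=0, 0+2=2, 0+3=3, 0+6=6
a = 2: 2+0=2, 2+2=4, 2+3=5, 2+6=1
a = 3: 3+0=3, 3+2=5, 3+3=6, 3+6=2
a = 6: 6+0=6, 6+2=1, 6+3=2, 6+6=5
A + B = {0, 1, 2, 3, 4, 5, 6}, so |A + B| = 7.
Verify: 7 ≥ 7? Yes ✓.

CD lower bound = 7, actual |A + B| = 7.


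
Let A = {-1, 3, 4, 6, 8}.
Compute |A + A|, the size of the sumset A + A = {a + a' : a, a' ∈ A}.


A + A = {a + a' : a, a' ∈ A}; |A| = 5.
General bounds: 2|A| - 1 ≤ |A + A| ≤ |A|(|A|+1)/2, i.e. 9 ≤ |A + A| ≤ 15.
Lower bound 2|A|-1 is attained iff A is an arithmetic progression.
Enumerate sums a + a' for a ≤ a' (symmetric, so this suffices):
a = -1: -1+-1=-2, -1+3=2, -1+4=3, -1+6=5, -1+8=7
a = 3: 3+3=6, 3+4=7, 3+6=9, 3+8=11
a = 4: 4+4=8, 4+6=10, 4+8=12
a = 6: 6+6=12, 6+8=14
a = 8: 8+8=16
Distinct sums: {-2, 2, 3, 5, 6, 7, 8, 9, 10, 11, 12, 14, 16}
|A + A| = 13

|A + A| = 13


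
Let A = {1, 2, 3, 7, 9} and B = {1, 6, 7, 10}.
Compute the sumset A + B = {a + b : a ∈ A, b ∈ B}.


A + B = {a + b : a ∈ A, b ∈ B}.
Enumerate all |A|·|B| = 5·4 = 20 pairs (a, b) and collect distinct sums.
a = 1: 1+1=2, 1+6=7, 1+7=8, 1+10=11
a = 2: 2+1=3, 2+6=8, 2+7=9, 2+10=12
a = 3: 3+1=4, 3+6=9, 3+7=10, 3+10=13
a = 7: 7+1=8, 7+6=13, 7+7=14, 7+10=17
a = 9: 9+1=10, 9+6=15, 9+7=16, 9+10=19
Collecting distinct sums: A + B = {2, 3, 4, 7, 8, 9, 10, 11, 12, 13, 14, 15, 16, 17, 19}
|A + B| = 15

A + B = {2, 3, 4, 7, 8, 9, 10, 11, 12, 13, 14, 15, 16, 17, 19}


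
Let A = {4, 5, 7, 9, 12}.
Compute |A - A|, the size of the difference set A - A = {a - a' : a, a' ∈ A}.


A - A = {a - a' : a, a' ∈ A}; |A| = 5.
Bounds: 2|A|-1 ≤ |A - A| ≤ |A|² - |A| + 1, i.e. 9 ≤ |A - A| ≤ 21.
Note: 0 ∈ A - A always (from a - a). The set is symmetric: if d ∈ A - A then -d ∈ A - A.
Enumerate nonzero differences d = a - a' with a > a' (then include -d):
Positive differences: {1, 2, 3, 4, 5, 7, 8}
Full difference set: {0} ∪ (positive diffs) ∪ (negative diffs).
|A - A| = 1 + 2·7 = 15 (matches direct enumeration: 15).

|A - A| = 15


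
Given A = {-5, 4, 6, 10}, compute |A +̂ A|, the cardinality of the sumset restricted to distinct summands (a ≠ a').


Restricted sumset: A +̂ A = {a + a' : a ∈ A, a' ∈ A, a ≠ a'}.
Equivalently, take A + A and drop any sum 2a that is achievable ONLY as a + a for a ∈ A (i.e. sums representable only with equal summands).
Enumerate pairs (a, a') with a < a' (symmetric, so each unordered pair gives one sum; this covers all a ≠ a'):
  -5 + 4 = -1
  -5 + 6 = 1
  -5 + 10 = 5
  4 + 6 = 10
  4 + 10 = 14
  6 + 10 = 16
Collected distinct sums: {-1, 1, 5, 10, 14, 16}
|A +̂ A| = 6
(Reference bound: |A +̂ A| ≥ 2|A| - 3 for |A| ≥ 2, with |A| = 4 giving ≥ 5.)

|A +̂ A| = 6


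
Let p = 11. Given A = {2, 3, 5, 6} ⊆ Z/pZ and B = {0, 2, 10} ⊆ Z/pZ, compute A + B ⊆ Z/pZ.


Work in Z/11Z: reduce every sum a + b modulo 11.
Enumerate all 12 pairs:
a = 2: 2+0=2, 2+2=4, 2+10=1
a = 3: 3+0=3, 3+2=5, 3+10=2
a = 5: 5+0=5, 5+2=7, 5+10=4
a = 6: 6+0=6, 6+2=8, 6+10=5
Distinct residues collected: {1, 2, 3, 4, 5, 6, 7, 8}
|A + B| = 8 (out of 11 total residues).

A + B = {1, 2, 3, 4, 5, 6, 7, 8}


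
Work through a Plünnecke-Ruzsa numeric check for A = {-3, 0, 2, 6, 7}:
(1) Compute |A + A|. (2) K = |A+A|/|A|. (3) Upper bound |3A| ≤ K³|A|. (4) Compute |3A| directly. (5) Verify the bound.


|A| = 5.
Step 1: Compute A + A by enumerating all 25 pairs.
A + A = {-6, -3, -1, 0, 2, 3, 4, 6, 7, 8, 9, 12, 13, 14}, so |A + A| = 14.
Step 2: Doubling constant K = |A + A|/|A| = 14/5 = 14/5 ≈ 2.8000.
Step 3: Plünnecke-Ruzsa gives |3A| ≤ K³·|A| = (2.8000)³ · 5 ≈ 109.7600.
Step 4: Compute 3A = A + A + A directly by enumerating all triples (a,b,c) ∈ A³; |3A| = 26.
Step 5: Check 26 ≤ 109.7600? Yes ✓.

K = 14/5, Plünnecke-Ruzsa bound K³|A| ≈ 109.7600, |3A| = 26, inequality holds.


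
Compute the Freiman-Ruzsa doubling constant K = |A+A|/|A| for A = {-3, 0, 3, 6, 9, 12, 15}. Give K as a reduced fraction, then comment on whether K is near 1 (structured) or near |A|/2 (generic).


|A| = 7.
Compute A + A by enumerating all 49 pairs.
A + A = {-6, -3, 0, 3, 6, 9, 12, 15, 18, 21, 24, 27, 30}, so |A + A| = 13.
K = |A + A| / |A| = 13/7 (already in lowest terms) ≈ 1.8571.
Reference: AP of size 7 gives K = 13/7 ≈ 1.8571; a fully generic set of size 7 gives K ≈ 4.0000.

|A| = 7, |A + A| = 13, K = 13/7.


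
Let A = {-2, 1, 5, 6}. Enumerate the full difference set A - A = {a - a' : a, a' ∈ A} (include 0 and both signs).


A - A = {a - a' : a, a' ∈ A}.
Compute a - a' for each ordered pair (a, a'):
a = -2: -2--2=0, -2-1=-3, -2-5=-7, -2-6=-8
a = 1: 1--2=3, 1-1=0, 1-5=-4, 1-6=-5
a = 5: 5--2=7, 5-1=4, 5-5=0, 5-6=-1
a = 6: 6--2=8, 6-1=5, 6-5=1, 6-6=0
Collecting distinct values (and noting 0 appears from a-a):
A - A = {-8, -7, -5, -4, -3, -1, 0, 1, 3, 4, 5, 7, 8}
|A - A| = 13

A - A = {-8, -7, -5, -4, -3, -1, 0, 1, 3, 4, 5, 7, 8}


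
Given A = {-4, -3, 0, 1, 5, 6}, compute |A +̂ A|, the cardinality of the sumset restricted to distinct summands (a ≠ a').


Restricted sumset: A +̂ A = {a + a' : a ∈ A, a' ∈ A, a ≠ a'}.
Equivalently, take A + A and drop any sum 2a that is achievable ONLY as a + a for a ∈ A (i.e. sums representable only with equal summands).
Enumerate pairs (a, a') with a < a' (symmetric, so each unordered pair gives one sum; this covers all a ≠ a'):
  -4 + -3 = -7
  -4 + 0 = -4
  -4 + 1 = -3
  -4 + 5 = 1
  -4 + 6 = 2
  -3 + 0 = -3
  -3 + 1 = -2
  -3 + 5 = 2
  -3 + 6 = 3
  0 + 1 = 1
  0 + 5 = 5
  0 + 6 = 6
  1 + 5 = 6
  1 + 6 = 7
  5 + 6 = 11
Collected distinct sums: {-7, -4, -3, -2, 1, 2, 3, 5, 6, 7, 11}
|A +̂ A| = 11
(Reference bound: |A +̂ A| ≥ 2|A| - 3 for |A| ≥ 2, with |A| = 6 giving ≥ 9.)

|A +̂ A| = 11


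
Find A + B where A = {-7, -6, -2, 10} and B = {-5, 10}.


A + B = {a + b : a ∈ A, b ∈ B}.
Enumerate all |A|·|B| = 4·2 = 8 pairs (a, b) and collect distinct sums.
a = -7: -7+-5=-12, -7+10=3
a = -6: -6+-5=-11, -6+10=4
a = -2: -2+-5=-7, -2+10=8
a = 10: 10+-5=5, 10+10=20
Collecting distinct sums: A + B = {-12, -11, -7, 3, 4, 5, 8, 20}
|A + B| = 8

A + B = {-12, -11, -7, 3, 4, 5, 8, 20}


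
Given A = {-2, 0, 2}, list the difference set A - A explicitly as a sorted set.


A - A = {a - a' : a, a' ∈ A}.
Compute a - a' for each ordered pair (a, a'):
a = -2: -2--2=0, -2-0=-2, -2-2=-4
a = 0: 0--2=2, 0-0=0, 0-2=-2
a = 2: 2--2=4, 2-0=2, 2-2=0
Collecting distinct values (and noting 0 appears from a-a):
A - A = {-4, -2, 0, 2, 4}
|A - A| = 5

A - A = {-4, -2, 0, 2, 4}


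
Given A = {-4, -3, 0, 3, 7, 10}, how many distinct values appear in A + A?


A + A = {a + a' : a, a' ∈ A}; |A| = 6.
General bounds: 2|A| - 1 ≤ |A + A| ≤ |A|(|A|+1)/2, i.e. 11 ≤ |A + A| ≤ 21.
Lower bound 2|A|-1 is attained iff A is an arithmetic progression.
Enumerate sums a + a' for a ≤ a' (symmetric, so this suffices):
a = -4: -4+-4=-8, -4+-3=-7, -4+0=-4, -4+3=-1, -4+7=3, -4+10=6
a = -3: -3+-3=-6, -3+0=-3, -3+3=0, -3+7=4, -3+10=7
a = 0: 0+0=0, 0+3=3, 0+7=7, 0+10=10
a = 3: 3+3=6, 3+7=10, 3+10=13
a = 7: 7+7=14, 7+10=17
a = 10: 10+10=20
Distinct sums: {-8, -7, -6, -4, -3, -1, 0, 3, 4, 6, 7, 10, 13, 14, 17, 20}
|A + A| = 16

|A + A| = 16


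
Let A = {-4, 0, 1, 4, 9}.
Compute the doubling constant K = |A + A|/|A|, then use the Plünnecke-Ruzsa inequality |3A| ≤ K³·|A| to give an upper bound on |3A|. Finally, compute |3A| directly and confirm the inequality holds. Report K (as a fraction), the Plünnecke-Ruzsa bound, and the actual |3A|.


|A| = 5.
Step 1: Compute A + A by enumerating all 25 pairs.
A + A = {-8, -4, -3, 0, 1, 2, 4, 5, 8, 9, 10, 13, 18}, so |A + A| = 13.
Step 2: Doubling constant K = |A + A|/|A| = 13/5 = 13/5 ≈ 2.6000.
Step 3: Plünnecke-Ruzsa gives |3A| ≤ K³·|A| = (2.6000)³ · 5 ≈ 87.8800.
Step 4: Compute 3A = A + A + A directly by enumerating all triples (a,b,c) ∈ A³; |3A| = 25.
Step 5: Check 25 ≤ 87.8800? Yes ✓.

K = 13/5, Plünnecke-Ruzsa bound K³|A| ≈ 87.8800, |3A| = 25, inequality holds.


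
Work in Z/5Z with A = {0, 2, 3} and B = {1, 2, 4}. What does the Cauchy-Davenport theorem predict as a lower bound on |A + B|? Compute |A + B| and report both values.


Cauchy-Davenport: |A + B| ≥ min(p, |A| + |B| - 1) for A, B nonempty in Z/pZ.
|A| = 3, |B| = 3, p = 5.
CD lower bound = min(5, 3 + 3 - 1) = min(5, 5) = 5.
Compute A + B mod 5 directly:
a = 0: 0+1=1, 0+2=2, 0+4=4
a = 2: 2+1=3, 2+2=4, 2+4=1
a = 3: 3+1=4, 3+2=0, 3+4=2
A + B = {0, 1, 2, 3, 4}, so |A + B| = 5.
Verify: 5 ≥ 5? Yes ✓.

CD lower bound = 5, actual |A + B| = 5.


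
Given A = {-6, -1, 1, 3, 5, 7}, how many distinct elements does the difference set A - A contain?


A - A = {a - a' : a, a' ∈ A}; |A| = 6.
Bounds: 2|A|-1 ≤ |A - A| ≤ |A|² - |A| + 1, i.e. 11 ≤ |A - A| ≤ 31.
Note: 0 ∈ A - A always (from a - a). The set is symmetric: if d ∈ A - A then -d ∈ A - A.
Enumerate nonzero differences d = a - a' with a > a' (then include -d):
Positive differences: {2, 4, 5, 6, 7, 8, 9, 11, 13}
Full difference set: {0} ∪ (positive diffs) ∪ (negative diffs).
|A - A| = 1 + 2·9 = 19 (matches direct enumeration: 19).

|A - A| = 19


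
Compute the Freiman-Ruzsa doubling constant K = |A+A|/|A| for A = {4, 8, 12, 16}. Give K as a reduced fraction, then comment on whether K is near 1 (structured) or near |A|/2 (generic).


|A| = 4.
Compute A + A by enumerating all 16 pairs.
A + A = {8, 12, 16, 20, 24, 28, 32}, so |A + A| = 7.
K = |A + A| / |A| = 7/4 (already in lowest terms) ≈ 1.7500.
Reference: AP of size 4 gives K = 7/4 ≈ 1.7500; a fully generic set of size 4 gives K ≈ 2.5000.

|A| = 4, |A + A| = 7, K = 7/4.


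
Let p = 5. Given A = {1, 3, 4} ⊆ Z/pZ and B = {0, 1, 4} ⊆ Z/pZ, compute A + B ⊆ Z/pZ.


Work in Z/5Z: reduce every sum a + b modulo 5.
Enumerate all 9 pairs:
a = 1: 1+0=1, 1+1=2, 1+4=0
a = 3: 3+0=3, 3+1=4, 3+4=2
a = 4: 4+0=4, 4+1=0, 4+4=3
Distinct residues collected: {0, 1, 2, 3, 4}
|A + B| = 5 (out of 5 total residues).

A + B = {0, 1, 2, 3, 4}


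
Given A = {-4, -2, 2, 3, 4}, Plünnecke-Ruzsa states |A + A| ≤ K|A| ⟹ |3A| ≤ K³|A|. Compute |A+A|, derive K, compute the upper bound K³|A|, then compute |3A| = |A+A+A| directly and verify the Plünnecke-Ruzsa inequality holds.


|A| = 5.
Step 1: Compute A + A by enumerating all 25 pairs.
A + A = {-8, -6, -4, -2, -1, 0, 1, 2, 4, 5, 6, 7, 8}, so |A + A| = 13.
Step 2: Doubling constant K = |A + A|/|A| = 13/5 = 13/5 ≈ 2.6000.
Step 3: Plünnecke-Ruzsa gives |3A| ≤ K³·|A| = (2.6000)³ · 5 ≈ 87.8800.
Step 4: Compute 3A = A + A + A directly by enumerating all triples (a,b,c) ∈ A³; |3A| = 22.
Step 5: Check 22 ≤ 87.8800? Yes ✓.

K = 13/5, Plünnecke-Ruzsa bound K³|A| ≈ 87.8800, |3A| = 22, inequality holds.


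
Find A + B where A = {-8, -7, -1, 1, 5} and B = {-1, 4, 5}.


A + B = {a + b : a ∈ A, b ∈ B}.
Enumerate all |A|·|B| = 5·3 = 15 pairs (a, b) and collect distinct sums.
a = -8: -8+-1=-9, -8+4=-4, -8+5=-3
a = -7: -7+-1=-8, -7+4=-3, -7+5=-2
a = -1: -1+-1=-2, -1+4=3, -1+5=4
a = 1: 1+-1=0, 1+4=5, 1+5=6
a = 5: 5+-1=4, 5+4=9, 5+5=10
Collecting distinct sums: A + B = {-9, -8, -4, -3, -2, 0, 3, 4, 5, 6, 9, 10}
|A + B| = 12

A + B = {-9, -8, -4, -3, -2, 0, 3, 4, 5, 6, 9, 10}


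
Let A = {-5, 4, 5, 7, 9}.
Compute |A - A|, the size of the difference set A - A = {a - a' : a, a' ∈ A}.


A - A = {a - a' : a, a' ∈ A}; |A| = 5.
Bounds: 2|A|-1 ≤ |A - A| ≤ |A|² - |A| + 1, i.e. 9 ≤ |A - A| ≤ 21.
Note: 0 ∈ A - A always (from a - a). The set is symmetric: if d ∈ A - A then -d ∈ A - A.
Enumerate nonzero differences d = a - a' with a > a' (then include -d):
Positive differences: {1, 2, 3, 4, 5, 9, 10, 12, 14}
Full difference set: {0} ∪ (positive diffs) ∪ (negative diffs).
|A - A| = 1 + 2·9 = 19 (matches direct enumeration: 19).

|A - A| = 19


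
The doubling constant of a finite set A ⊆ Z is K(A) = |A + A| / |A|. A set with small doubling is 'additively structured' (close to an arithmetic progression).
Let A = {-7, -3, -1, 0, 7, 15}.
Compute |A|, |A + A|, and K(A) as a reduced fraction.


|A| = 6.
Compute A + A by enumerating all 36 pairs.
A + A = {-14, -10, -8, -7, -6, -4, -3, -2, -1, 0, 4, 6, 7, 8, 12, 14, 15, 22, 30}, so |A + A| = 19.
K = |A + A| / |A| = 19/6 (already in lowest terms) ≈ 3.1667.
Reference: AP of size 6 gives K = 11/6 ≈ 1.8333; a fully generic set of size 6 gives K ≈ 3.5000.

|A| = 6, |A + A| = 19, K = 19/6.


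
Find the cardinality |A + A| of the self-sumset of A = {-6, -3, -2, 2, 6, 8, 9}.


A + A = {a + a' : a, a' ∈ A}; |A| = 7.
General bounds: 2|A| - 1 ≤ |A + A| ≤ |A|(|A|+1)/2, i.e. 13 ≤ |A + A| ≤ 28.
Lower bound 2|A|-1 is attained iff A is an arithmetic progression.
Enumerate sums a + a' for a ≤ a' (symmetric, so this suffices):
a = -6: -6+-6=-12, -6+-3=-9, -6+-2=-8, -6+2=-4, -6+6=0, -6+8=2, -6+9=3
a = -3: -3+-3=-6, -3+-2=-5, -3+2=-1, -3+6=3, -3+8=5, -3+9=6
a = -2: -2+-2=-4, -2+2=0, -2+6=4, -2+8=6, -2+9=7
a = 2: 2+2=4, 2+6=8, 2+8=10, 2+9=11
a = 6: 6+6=12, 6+8=14, 6+9=15
a = 8: 8+8=16, 8+9=17
a = 9: 9+9=18
Distinct sums: {-12, -9, -8, -6, -5, -4, -1, 0, 2, 3, 4, 5, 6, 7, 8, 10, 11, 12, 14, 15, 16, 17, 18}
|A + A| = 23

|A + A| = 23


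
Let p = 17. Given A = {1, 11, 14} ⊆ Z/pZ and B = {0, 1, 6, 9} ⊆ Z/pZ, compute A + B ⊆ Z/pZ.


Work in Z/17Z: reduce every sum a + b modulo 17.
Enumerate all 12 pairs:
a = 1: 1+0=1, 1+1=2, 1+6=7, 1+9=10
a = 11: 11+0=11, 11+1=12, 11+6=0, 11+9=3
a = 14: 14+0=14, 14+1=15, 14+6=3, 14+9=6
Distinct residues collected: {0, 1, 2, 3, 6, 7, 10, 11, 12, 14, 15}
|A + B| = 11 (out of 17 total residues).

A + B = {0, 1, 2, 3, 6, 7, 10, 11, 12, 14, 15}


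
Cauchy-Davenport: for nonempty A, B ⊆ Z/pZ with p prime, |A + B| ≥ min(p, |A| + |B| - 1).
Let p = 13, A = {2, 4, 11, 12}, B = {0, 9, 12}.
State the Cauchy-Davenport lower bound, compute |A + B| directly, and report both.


Cauchy-Davenport: |A + B| ≥ min(p, |A| + |B| - 1) for A, B nonempty in Z/pZ.
|A| = 4, |B| = 3, p = 13.
CD lower bound = min(13, 4 + 3 - 1) = min(13, 6) = 6.
Compute A + B mod 13 directly:
a = 2: 2+0=2, 2+9=11, 2+12=1
a = 4: 4+0=4, 4+9=0, 4+12=3
a = 11: 11+0=11, 11+9=7, 11+12=10
a = 12: 12+0=12, 12+9=8, 12+12=11
A + B = {0, 1, 2, 3, 4, 7, 8, 10, 11, 12}, so |A + B| = 10.
Verify: 10 ≥ 6? Yes ✓.

CD lower bound = 6, actual |A + B| = 10.


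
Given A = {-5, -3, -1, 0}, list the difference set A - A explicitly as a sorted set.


A - A = {a - a' : a, a' ∈ A}.
Compute a - a' for each ordered pair (a, a'):
a = -5: -5--5=0, -5--3=-2, -5--1=-4, -5-0=-5
a = -3: -3--5=2, -3--3=0, -3--1=-2, -3-0=-3
a = -1: -1--5=4, -1--3=2, -1--1=0, -1-0=-1
a = 0: 0--5=5, 0--3=3, 0--1=1, 0-0=0
Collecting distinct values (and noting 0 appears from a-a):
A - A = {-5, -4, -3, -2, -1, 0, 1, 2, 3, 4, 5}
|A - A| = 11

A - A = {-5, -4, -3, -2, -1, 0, 1, 2, 3, 4, 5}


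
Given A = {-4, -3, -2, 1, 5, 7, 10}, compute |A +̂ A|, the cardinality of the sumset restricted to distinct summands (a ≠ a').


Restricted sumset: A +̂ A = {a + a' : a ∈ A, a' ∈ A, a ≠ a'}.
Equivalently, take A + A and drop any sum 2a that is achievable ONLY as a + a for a ∈ A (i.e. sums representable only with equal summands).
Enumerate pairs (a, a') with a < a' (symmetric, so each unordered pair gives one sum; this covers all a ≠ a'):
  -4 + -3 = -7
  -4 + -2 = -6
  -4 + 1 = -3
  -4 + 5 = 1
  -4 + 7 = 3
  -4 + 10 = 6
  -3 + -2 = -5
  -3 + 1 = -2
  -3 + 5 = 2
  -3 + 7 = 4
  -3 + 10 = 7
  -2 + 1 = -1
  -2 + 5 = 3
  -2 + 7 = 5
  -2 + 10 = 8
  1 + 5 = 6
  1 + 7 = 8
  1 + 10 = 11
  5 + 7 = 12
  5 + 10 = 15
  7 + 10 = 17
Collected distinct sums: {-7, -6, -5, -3, -2, -1, 1, 2, 3, 4, 5, 6, 7, 8, 11, 12, 15, 17}
|A +̂ A| = 18
(Reference bound: |A +̂ A| ≥ 2|A| - 3 for |A| ≥ 2, with |A| = 7 giving ≥ 11.)

|A +̂ A| = 18


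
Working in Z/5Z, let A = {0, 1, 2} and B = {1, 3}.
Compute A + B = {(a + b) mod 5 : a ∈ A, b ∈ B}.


Work in Z/5Z: reduce every sum a + b modulo 5.
Enumerate all 6 pairs:
a = 0: 0+1=1, 0+3=3
a = 1: 1+1=2, 1+3=4
a = 2: 2+1=3, 2+3=0
Distinct residues collected: {0, 1, 2, 3, 4}
|A + B| = 5 (out of 5 total residues).

A + B = {0, 1, 2, 3, 4}


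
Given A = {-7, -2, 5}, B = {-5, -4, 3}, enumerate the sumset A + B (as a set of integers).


A + B = {a + b : a ∈ A, b ∈ B}.
Enumerate all |A|·|B| = 3·3 = 9 pairs (a, b) and collect distinct sums.
a = -7: -7+-5=-12, -7+-4=-11, -7+3=-4
a = -2: -2+-5=-7, -2+-4=-6, -2+3=1
a = 5: 5+-5=0, 5+-4=1, 5+3=8
Collecting distinct sums: A + B = {-12, -11, -7, -6, -4, 0, 1, 8}
|A + B| = 8

A + B = {-12, -11, -7, -6, -4, 0, 1, 8}


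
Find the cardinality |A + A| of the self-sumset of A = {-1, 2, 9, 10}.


A + A = {a + a' : a, a' ∈ A}; |A| = 4.
General bounds: 2|A| - 1 ≤ |A + A| ≤ |A|(|A|+1)/2, i.e. 7 ≤ |A + A| ≤ 10.
Lower bound 2|A|-1 is attained iff A is an arithmetic progression.
Enumerate sums a + a' for a ≤ a' (symmetric, so this suffices):
a = -1: -1+-1=-2, -1+2=1, -1+9=8, -1+10=9
a = 2: 2+2=4, 2+9=11, 2+10=12
a = 9: 9+9=18, 9+10=19
a = 10: 10+10=20
Distinct sums: {-2, 1, 4, 8, 9, 11, 12, 18, 19, 20}
|A + A| = 10

|A + A| = 10


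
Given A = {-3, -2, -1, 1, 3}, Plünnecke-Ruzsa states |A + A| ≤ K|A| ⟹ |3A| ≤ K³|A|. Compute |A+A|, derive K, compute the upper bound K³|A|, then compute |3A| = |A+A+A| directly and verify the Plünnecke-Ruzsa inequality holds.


|A| = 5.
Step 1: Compute A + A by enumerating all 25 pairs.
A + A = {-6, -5, -4, -3, -2, -1, 0, 1, 2, 4, 6}, so |A + A| = 11.
Step 2: Doubling constant K = |A + A|/|A| = 11/5 = 11/5 ≈ 2.2000.
Step 3: Plünnecke-Ruzsa gives |3A| ≤ K³·|A| = (2.2000)³ · 5 ≈ 53.2400.
Step 4: Compute 3A = A + A + A directly by enumerating all triples (a,b,c) ∈ A³; |3A| = 17.
Step 5: Check 17 ≤ 53.2400? Yes ✓.

K = 11/5, Plünnecke-Ruzsa bound K³|A| ≈ 53.2400, |3A| = 17, inequality holds.


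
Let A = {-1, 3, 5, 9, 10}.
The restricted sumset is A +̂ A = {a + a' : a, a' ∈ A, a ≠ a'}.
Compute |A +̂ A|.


Restricted sumset: A +̂ A = {a + a' : a ∈ A, a' ∈ A, a ≠ a'}.
Equivalently, take A + A and drop any sum 2a that is achievable ONLY as a + a for a ∈ A (i.e. sums representable only with equal summands).
Enumerate pairs (a, a') with a < a' (symmetric, so each unordered pair gives one sum; this covers all a ≠ a'):
  -1 + 3 = 2
  -1 + 5 = 4
  -1 + 9 = 8
  -1 + 10 = 9
  3 + 5 = 8
  3 + 9 = 12
  3 + 10 = 13
  5 + 9 = 14
  5 + 10 = 15
  9 + 10 = 19
Collected distinct sums: {2, 4, 8, 9, 12, 13, 14, 15, 19}
|A +̂ A| = 9
(Reference bound: |A +̂ A| ≥ 2|A| - 3 for |A| ≥ 2, with |A| = 5 giving ≥ 7.)

|A +̂ A| = 9


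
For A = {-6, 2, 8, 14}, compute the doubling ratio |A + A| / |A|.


|A| = 4.
Compute A + A by enumerating all 16 pairs.
A + A = {-12, -4, 2, 4, 8, 10, 16, 22, 28}, so |A + A| = 9.
K = |A + A| / |A| = 9/4 (already in lowest terms) ≈ 2.2500.
Reference: AP of size 4 gives K = 7/4 ≈ 1.7500; a fully generic set of size 4 gives K ≈ 2.5000.

|A| = 4, |A + A| = 9, K = 9/4.


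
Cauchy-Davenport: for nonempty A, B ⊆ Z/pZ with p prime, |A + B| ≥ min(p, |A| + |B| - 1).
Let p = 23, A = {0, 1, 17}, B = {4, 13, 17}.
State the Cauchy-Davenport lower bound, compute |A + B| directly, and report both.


Cauchy-Davenport: |A + B| ≥ min(p, |A| + |B| - 1) for A, B nonempty in Z/pZ.
|A| = 3, |B| = 3, p = 23.
CD lower bound = min(23, 3 + 3 - 1) = min(23, 5) = 5.
Compute A + B mod 23 directly:
a = 0: 0+4=4, 0+13=13, 0+17=17
a = 1: 1+4=5, 1+13=14, 1+17=18
a = 17: 17+4=21, 17+13=7, 17+17=11
A + B = {4, 5, 7, 11, 13, 14, 17, 18, 21}, so |A + B| = 9.
Verify: 9 ≥ 5? Yes ✓.

CD lower bound = 5, actual |A + B| = 9.


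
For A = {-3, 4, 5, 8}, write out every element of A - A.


A - A = {a - a' : a, a' ∈ A}.
Compute a - a' for each ordered pair (a, a'):
a = -3: -3--3=0, -3-4=-7, -3-5=-8, -3-8=-11
a = 4: 4--3=7, 4-4=0, 4-5=-1, 4-8=-4
a = 5: 5--3=8, 5-4=1, 5-5=0, 5-8=-3
a = 8: 8--3=11, 8-4=4, 8-5=3, 8-8=0
Collecting distinct values (and noting 0 appears from a-a):
A - A = {-11, -8, -7, -4, -3, -1, 0, 1, 3, 4, 7, 8, 11}
|A - A| = 13

A - A = {-11, -8, -7, -4, -3, -1, 0, 1, 3, 4, 7, 8, 11}


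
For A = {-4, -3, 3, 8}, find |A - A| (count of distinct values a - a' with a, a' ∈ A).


A - A = {a - a' : a, a' ∈ A}; |A| = 4.
Bounds: 2|A|-1 ≤ |A - A| ≤ |A|² - |A| + 1, i.e. 7 ≤ |A - A| ≤ 13.
Note: 0 ∈ A - A always (from a - a). The set is symmetric: if d ∈ A - A then -d ∈ A - A.
Enumerate nonzero differences d = a - a' with a > a' (then include -d):
Positive differences: {1, 5, 6, 7, 11, 12}
Full difference set: {0} ∪ (positive diffs) ∪ (negative diffs).
|A - A| = 1 + 2·6 = 13 (matches direct enumeration: 13).

|A - A| = 13


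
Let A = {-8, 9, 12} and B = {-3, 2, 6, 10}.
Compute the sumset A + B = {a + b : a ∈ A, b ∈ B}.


A + B = {a + b : a ∈ A, b ∈ B}.
Enumerate all |A|·|B| = 3·4 = 12 pairs (a, b) and collect distinct sums.
a = -8: -8+-3=-11, -8+2=-6, -8+6=-2, -8+10=2
a = 9: 9+-3=6, 9+2=11, 9+6=15, 9+10=19
a = 12: 12+-3=9, 12+2=14, 12+6=18, 12+10=22
Collecting distinct sums: A + B = {-11, -6, -2, 2, 6, 9, 11, 14, 15, 18, 19, 22}
|A + B| = 12

A + B = {-11, -6, -2, 2, 6, 9, 11, 14, 15, 18, 19, 22}


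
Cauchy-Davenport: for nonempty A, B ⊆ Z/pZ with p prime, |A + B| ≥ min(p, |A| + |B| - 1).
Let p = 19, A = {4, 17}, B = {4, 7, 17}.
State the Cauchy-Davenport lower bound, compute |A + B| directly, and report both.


Cauchy-Davenport: |A + B| ≥ min(p, |A| + |B| - 1) for A, B nonempty in Z/pZ.
|A| = 2, |B| = 3, p = 19.
CD lower bound = min(19, 2 + 3 - 1) = min(19, 4) = 4.
Compute A + B mod 19 directly:
a = 4: 4+4=8, 4+7=11, 4+17=2
a = 17: 17+4=2, 17+7=5, 17+17=15
A + B = {2, 5, 8, 11, 15}, so |A + B| = 5.
Verify: 5 ≥ 4? Yes ✓.

CD lower bound = 4, actual |A + B| = 5.


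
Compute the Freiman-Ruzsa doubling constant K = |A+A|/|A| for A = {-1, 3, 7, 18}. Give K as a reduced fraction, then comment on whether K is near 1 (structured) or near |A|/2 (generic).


|A| = 4.
Compute A + A by enumerating all 16 pairs.
A + A = {-2, 2, 6, 10, 14, 17, 21, 25, 36}, so |A + A| = 9.
K = |A + A| / |A| = 9/4 (already in lowest terms) ≈ 2.2500.
Reference: AP of size 4 gives K = 7/4 ≈ 1.7500; a fully generic set of size 4 gives K ≈ 2.5000.

|A| = 4, |A + A| = 9, K = 9/4.


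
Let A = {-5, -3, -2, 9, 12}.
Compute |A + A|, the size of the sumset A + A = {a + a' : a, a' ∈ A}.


A + A = {a + a' : a, a' ∈ A}; |A| = 5.
General bounds: 2|A| - 1 ≤ |A + A| ≤ |A|(|A|+1)/2, i.e. 9 ≤ |A + A| ≤ 15.
Lower bound 2|A|-1 is attained iff A is an arithmetic progression.
Enumerate sums a + a' for a ≤ a' (symmetric, so this suffices):
a = -5: -5+-5=-10, -5+-3=-8, -5+-2=-7, -5+9=4, -5+12=7
a = -3: -3+-3=-6, -3+-2=-5, -3+9=6, -3+12=9
a = -2: -2+-2=-4, -2+9=7, -2+12=10
a = 9: 9+9=18, 9+12=21
a = 12: 12+12=24
Distinct sums: {-10, -8, -7, -6, -5, -4, 4, 6, 7, 9, 10, 18, 21, 24}
|A + A| = 14

|A + A| = 14


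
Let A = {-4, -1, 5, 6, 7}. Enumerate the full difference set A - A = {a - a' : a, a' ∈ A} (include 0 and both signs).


A - A = {a - a' : a, a' ∈ A}.
Compute a - a' for each ordered pair (a, a'):
a = -4: -4--4=0, -4--1=-3, -4-5=-9, -4-6=-10, -4-7=-11
a = -1: -1--4=3, -1--1=0, -1-5=-6, -1-6=-7, -1-7=-8
a = 5: 5--4=9, 5--1=6, 5-5=0, 5-6=-1, 5-7=-2
a = 6: 6--4=10, 6--1=7, 6-5=1, 6-6=0, 6-7=-1
a = 7: 7--4=11, 7--1=8, 7-5=2, 7-6=1, 7-7=0
Collecting distinct values (and noting 0 appears from a-a):
A - A = {-11, -10, -9, -8, -7, -6, -3, -2, -1, 0, 1, 2, 3, 6, 7, 8, 9, 10, 11}
|A - A| = 19

A - A = {-11, -10, -9, -8, -7, -6, -3, -2, -1, 0, 1, 2, 3, 6, 7, 8, 9, 10, 11}


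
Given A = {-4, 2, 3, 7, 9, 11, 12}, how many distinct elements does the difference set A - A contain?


A - A = {a - a' : a, a' ∈ A}; |A| = 7.
Bounds: 2|A|-1 ≤ |A - A| ≤ |A|² - |A| + 1, i.e. 13 ≤ |A - A| ≤ 43.
Note: 0 ∈ A - A always (from a - a). The set is symmetric: if d ∈ A - A then -d ∈ A - A.
Enumerate nonzero differences d = a - a' with a > a' (then include -d):
Positive differences: {1, 2, 3, 4, 5, 6, 7, 8, 9, 10, 11, 13, 15, 16}
Full difference set: {0} ∪ (positive diffs) ∪ (negative diffs).
|A - A| = 1 + 2·14 = 29 (matches direct enumeration: 29).

|A - A| = 29


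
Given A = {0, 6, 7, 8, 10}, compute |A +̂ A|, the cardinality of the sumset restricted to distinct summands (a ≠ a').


Restricted sumset: A +̂ A = {a + a' : a ∈ A, a' ∈ A, a ≠ a'}.
Equivalently, take A + A and drop any sum 2a that is achievable ONLY as a + a for a ∈ A (i.e. sums representable only with equal summands).
Enumerate pairs (a, a') with a < a' (symmetric, so each unordered pair gives one sum; this covers all a ≠ a'):
  0 + 6 = 6
  0 + 7 = 7
  0 + 8 = 8
  0 + 10 = 10
  6 + 7 = 13
  6 + 8 = 14
  6 + 10 = 16
  7 + 8 = 15
  7 + 10 = 17
  8 + 10 = 18
Collected distinct sums: {6, 7, 8, 10, 13, 14, 15, 16, 17, 18}
|A +̂ A| = 10
(Reference bound: |A +̂ A| ≥ 2|A| - 3 for |A| ≥ 2, with |A| = 5 giving ≥ 7.)

|A +̂ A| = 10


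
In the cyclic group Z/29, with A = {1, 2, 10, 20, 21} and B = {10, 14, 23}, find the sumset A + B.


Work in Z/29Z: reduce every sum a + b modulo 29.
Enumerate all 15 pairs:
a = 1: 1+10=11, 1+14=15, 1+23=24
a = 2: 2+10=12, 2+14=16, 2+23=25
a = 10: 10+10=20, 10+14=24, 10+23=4
a = 20: 20+10=1, 20+14=5, 20+23=14
a = 21: 21+10=2, 21+14=6, 21+23=15
Distinct residues collected: {1, 2, 4, 5, 6, 11, 12, 14, 15, 16, 20, 24, 25}
|A + B| = 13 (out of 29 total residues).

A + B = {1, 2, 4, 5, 6, 11, 12, 14, 15, 16, 20, 24, 25}


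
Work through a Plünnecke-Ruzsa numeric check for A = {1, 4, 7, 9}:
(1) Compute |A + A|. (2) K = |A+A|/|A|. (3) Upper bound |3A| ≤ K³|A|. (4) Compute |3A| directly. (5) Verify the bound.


|A| = 4.
Step 1: Compute A + A by enumerating all 16 pairs.
A + A = {2, 5, 8, 10, 11, 13, 14, 16, 18}, so |A + A| = 9.
Step 2: Doubling constant K = |A + A|/|A| = 9/4 = 9/4 ≈ 2.2500.
Step 3: Plünnecke-Ruzsa gives |3A| ≤ K³·|A| = (2.2500)³ · 4 ≈ 45.5625.
Step 4: Compute 3A = A + A + A directly by enumerating all triples (a,b,c) ∈ A³; |3A| = 16.
Step 5: Check 16 ≤ 45.5625? Yes ✓.

K = 9/4, Plünnecke-Ruzsa bound K³|A| ≈ 45.5625, |3A| = 16, inequality holds.


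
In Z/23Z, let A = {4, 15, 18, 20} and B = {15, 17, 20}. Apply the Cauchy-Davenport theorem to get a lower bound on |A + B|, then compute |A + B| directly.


Cauchy-Davenport: |A + B| ≥ min(p, |A| + |B| - 1) for A, B nonempty in Z/pZ.
|A| = 4, |B| = 3, p = 23.
CD lower bound = min(23, 4 + 3 - 1) = min(23, 6) = 6.
Compute A + B mod 23 directly:
a = 4: 4+15=19, 4+17=21, 4+20=1
a = 15: 15+15=7, 15+17=9, 15+20=12
a = 18: 18+15=10, 18+17=12, 18+20=15
a = 20: 20+15=12, 20+17=14, 20+20=17
A + B = {1, 7, 9, 10, 12, 14, 15, 17, 19, 21}, so |A + B| = 10.
Verify: 10 ≥ 6? Yes ✓.

CD lower bound = 6, actual |A + B| = 10.


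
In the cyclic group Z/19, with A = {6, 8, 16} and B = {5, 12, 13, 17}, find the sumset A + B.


Work in Z/19Z: reduce every sum a + b modulo 19.
Enumerate all 12 pairs:
a = 6: 6+5=11, 6+12=18, 6+13=0, 6+17=4
a = 8: 8+5=13, 8+12=1, 8+13=2, 8+17=6
a = 16: 16+5=2, 16+12=9, 16+13=10, 16+17=14
Distinct residues collected: {0, 1, 2, 4, 6, 9, 10, 11, 13, 14, 18}
|A + B| = 11 (out of 19 total residues).

A + B = {0, 1, 2, 4, 6, 9, 10, 11, 13, 14, 18}


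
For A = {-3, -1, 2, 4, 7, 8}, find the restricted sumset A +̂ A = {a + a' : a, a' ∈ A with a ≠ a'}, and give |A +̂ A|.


Restricted sumset: A +̂ A = {a + a' : a ∈ A, a' ∈ A, a ≠ a'}.
Equivalently, take A + A and drop any sum 2a that is achievable ONLY as a + a for a ∈ A (i.e. sums representable only with equal summands).
Enumerate pairs (a, a') with a < a' (symmetric, so each unordered pair gives one sum; this covers all a ≠ a'):
  -3 + -1 = -4
  -3 + 2 = -1
  -3 + 4 = 1
  -3 + 7 = 4
  -3 + 8 = 5
  -1 + 2 = 1
  -1 + 4 = 3
  -1 + 7 = 6
  -1 + 8 = 7
  2 + 4 = 6
  2 + 7 = 9
  2 + 8 = 10
  4 + 7 = 11
  4 + 8 = 12
  7 + 8 = 15
Collected distinct sums: {-4, -1, 1, 3, 4, 5, 6, 7, 9, 10, 11, 12, 15}
|A +̂ A| = 13
(Reference bound: |A +̂ A| ≥ 2|A| - 3 for |A| ≥ 2, with |A| = 6 giving ≥ 9.)

|A +̂ A| = 13


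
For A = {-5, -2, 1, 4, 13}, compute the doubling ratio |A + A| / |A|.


|A| = 5.
Compute A + A by enumerating all 25 pairs.
A + A = {-10, -7, -4, -1, 2, 5, 8, 11, 14, 17, 26}, so |A + A| = 11.
K = |A + A| / |A| = 11/5 (already in lowest terms) ≈ 2.2000.
Reference: AP of size 5 gives K = 9/5 ≈ 1.8000; a fully generic set of size 5 gives K ≈ 3.0000.

|A| = 5, |A + A| = 11, K = 11/5.


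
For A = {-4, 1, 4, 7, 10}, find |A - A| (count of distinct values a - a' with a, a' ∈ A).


A - A = {a - a' : a, a' ∈ A}; |A| = 5.
Bounds: 2|A|-1 ≤ |A - A| ≤ |A|² - |A| + 1, i.e. 9 ≤ |A - A| ≤ 21.
Note: 0 ∈ A - A always (from a - a). The set is symmetric: if d ∈ A - A then -d ∈ A - A.
Enumerate nonzero differences d = a - a' with a > a' (then include -d):
Positive differences: {3, 5, 6, 8, 9, 11, 14}
Full difference set: {0} ∪ (positive diffs) ∪ (negative diffs).
|A - A| = 1 + 2·7 = 15 (matches direct enumeration: 15).

|A - A| = 15


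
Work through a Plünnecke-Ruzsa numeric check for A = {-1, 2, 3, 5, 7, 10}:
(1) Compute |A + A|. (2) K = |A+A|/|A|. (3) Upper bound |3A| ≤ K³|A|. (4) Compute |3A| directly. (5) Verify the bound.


|A| = 6.
Step 1: Compute A + A by enumerating all 36 pairs.
A + A = {-2, 1, 2, 4, 5, 6, 7, 8, 9, 10, 12, 13, 14, 15, 17, 20}, so |A + A| = 16.
Step 2: Doubling constant K = |A + A|/|A| = 16/6 = 16/6 ≈ 2.6667.
Step 3: Plünnecke-Ruzsa gives |3A| ≤ K³·|A| = (2.6667)³ · 6 ≈ 113.7778.
Step 4: Compute 3A = A + A + A directly by enumerating all triples (a,b,c) ∈ A³; |3A| = 28.
Step 5: Check 28 ≤ 113.7778? Yes ✓.

K = 16/6, Plünnecke-Ruzsa bound K³|A| ≈ 113.7778, |3A| = 28, inequality holds.


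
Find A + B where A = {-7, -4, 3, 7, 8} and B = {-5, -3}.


A + B = {a + b : a ∈ A, b ∈ B}.
Enumerate all |A|·|B| = 5·2 = 10 pairs (a, b) and collect distinct sums.
a = -7: -7+-5=-12, -7+-3=-10
a = -4: -4+-5=-9, -4+-3=-7
a = 3: 3+-5=-2, 3+-3=0
a = 7: 7+-5=2, 7+-3=4
a = 8: 8+-5=3, 8+-3=5
Collecting distinct sums: A + B = {-12, -10, -9, -7, -2, 0, 2, 3, 4, 5}
|A + B| = 10

A + B = {-12, -10, -9, -7, -2, 0, 2, 3, 4, 5}


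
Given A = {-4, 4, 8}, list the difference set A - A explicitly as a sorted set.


A - A = {a - a' : a, a' ∈ A}.
Compute a - a' for each ordered pair (a, a'):
a = -4: -4--4=0, -4-4=-8, -4-8=-12
a = 4: 4--4=8, 4-4=0, 4-8=-4
a = 8: 8--4=12, 8-4=4, 8-8=0
Collecting distinct values (and noting 0 appears from a-a):
A - A = {-12, -8, -4, 0, 4, 8, 12}
|A - A| = 7

A - A = {-12, -8, -4, 0, 4, 8, 12}


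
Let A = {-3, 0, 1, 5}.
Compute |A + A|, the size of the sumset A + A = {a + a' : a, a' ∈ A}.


A + A = {a + a' : a, a' ∈ A}; |A| = 4.
General bounds: 2|A| - 1 ≤ |A + A| ≤ |A|(|A|+1)/2, i.e. 7 ≤ |A + A| ≤ 10.
Lower bound 2|A|-1 is attained iff A is an arithmetic progression.
Enumerate sums a + a' for a ≤ a' (symmetric, so this suffices):
a = -3: -3+-3=-6, -3+0=-3, -3+1=-2, -3+5=2
a = 0: 0+0=0, 0+1=1, 0+5=5
a = 1: 1+1=2, 1+5=6
a = 5: 5+5=10
Distinct sums: {-6, -3, -2, 0, 1, 2, 5, 6, 10}
|A + A| = 9

|A + A| = 9


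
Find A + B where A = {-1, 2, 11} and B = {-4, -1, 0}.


A + B = {a + b : a ∈ A, b ∈ B}.
Enumerate all |A|·|B| = 3·3 = 9 pairs (a, b) and collect distinct sums.
a = -1: -1+-4=-5, -1+-1=-2, -1+0=-1
a = 2: 2+-4=-2, 2+-1=1, 2+0=2
a = 11: 11+-4=7, 11+-1=10, 11+0=11
Collecting distinct sums: A + B = {-5, -2, -1, 1, 2, 7, 10, 11}
|A + B| = 8

A + B = {-5, -2, -1, 1, 2, 7, 10, 11}


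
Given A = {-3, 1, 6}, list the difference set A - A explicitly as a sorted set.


A - A = {a - a' : a, a' ∈ A}.
Compute a - a' for each ordered pair (a, a'):
a = -3: -3--3=0, -3-1=-4, -3-6=-9
a = 1: 1--3=4, 1-1=0, 1-6=-5
a = 6: 6--3=9, 6-1=5, 6-6=0
Collecting distinct values (and noting 0 appears from a-a):
A - A = {-9, -5, -4, 0, 4, 5, 9}
|A - A| = 7

A - A = {-9, -5, -4, 0, 4, 5, 9}


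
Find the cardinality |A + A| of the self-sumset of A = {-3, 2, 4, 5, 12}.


A + A = {a + a' : a, a' ∈ A}; |A| = 5.
General bounds: 2|A| - 1 ≤ |A + A| ≤ |A|(|A|+1)/2, i.e. 9 ≤ |A + A| ≤ 15.
Lower bound 2|A|-1 is attained iff A is an arithmetic progression.
Enumerate sums a + a' for a ≤ a' (symmetric, so this suffices):
a = -3: -3+-3=-6, -3+2=-1, -3+4=1, -3+5=2, -3+12=9
a = 2: 2+2=4, 2+4=6, 2+5=7, 2+12=14
a = 4: 4+4=8, 4+5=9, 4+12=16
a = 5: 5+5=10, 5+12=17
a = 12: 12+12=24
Distinct sums: {-6, -1, 1, 2, 4, 6, 7, 8, 9, 10, 14, 16, 17, 24}
|A + A| = 14

|A + A| = 14


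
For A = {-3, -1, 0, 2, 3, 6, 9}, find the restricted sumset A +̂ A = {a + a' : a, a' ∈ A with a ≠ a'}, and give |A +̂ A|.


Restricted sumset: A +̂ A = {a + a' : a ∈ A, a' ∈ A, a ≠ a'}.
Equivalently, take A + A and drop any sum 2a that is achievable ONLY as a + a for a ∈ A (i.e. sums representable only with equal summands).
Enumerate pairs (a, a') with a < a' (symmetric, so each unordered pair gives one sum; this covers all a ≠ a'):
  -3 + -1 = -4
  -3 + 0 = -3
  -3 + 2 = -1
  -3 + 3 = 0
  -3 + 6 = 3
  -3 + 9 = 6
  -1 + 0 = -1
  -1 + 2 = 1
  -1 + 3 = 2
  -1 + 6 = 5
  -1 + 9 = 8
  0 + 2 = 2
  0 + 3 = 3
  0 + 6 = 6
  0 + 9 = 9
  2 + 3 = 5
  2 + 6 = 8
  2 + 9 = 11
  3 + 6 = 9
  3 + 9 = 12
  6 + 9 = 15
Collected distinct sums: {-4, -3, -1, 0, 1, 2, 3, 5, 6, 8, 9, 11, 12, 15}
|A +̂ A| = 14
(Reference bound: |A +̂ A| ≥ 2|A| - 3 for |A| ≥ 2, with |A| = 7 giving ≥ 11.)

|A +̂ A| = 14


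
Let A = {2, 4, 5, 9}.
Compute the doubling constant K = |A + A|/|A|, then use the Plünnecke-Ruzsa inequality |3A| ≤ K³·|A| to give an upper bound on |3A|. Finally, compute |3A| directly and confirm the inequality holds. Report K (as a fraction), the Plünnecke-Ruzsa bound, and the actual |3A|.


|A| = 4.
Step 1: Compute A + A by enumerating all 16 pairs.
A + A = {4, 6, 7, 8, 9, 10, 11, 13, 14, 18}, so |A + A| = 10.
Step 2: Doubling constant K = |A + A|/|A| = 10/4 = 10/4 ≈ 2.5000.
Step 3: Plünnecke-Ruzsa gives |3A| ≤ K³·|A| = (2.5000)³ · 4 ≈ 62.5000.
Step 4: Compute 3A = A + A + A directly by enumerating all triples (a,b,c) ∈ A³; |3A| = 17.
Step 5: Check 17 ≤ 62.5000? Yes ✓.

K = 10/4, Plünnecke-Ruzsa bound K³|A| ≈ 62.5000, |3A| = 17, inequality holds.


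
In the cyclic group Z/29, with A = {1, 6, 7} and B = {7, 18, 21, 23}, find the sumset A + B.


Work in Z/29Z: reduce every sum a + b modulo 29.
Enumerate all 12 pairs:
a = 1: 1+7=8, 1+18=19, 1+21=22, 1+23=24
a = 6: 6+7=13, 6+18=24, 6+21=27, 6+23=0
a = 7: 7+7=14, 7+18=25, 7+21=28, 7+23=1
Distinct residues collected: {0, 1, 8, 13, 14, 19, 22, 24, 25, 27, 28}
|A + B| = 11 (out of 29 total residues).

A + B = {0, 1, 8, 13, 14, 19, 22, 24, 25, 27, 28}


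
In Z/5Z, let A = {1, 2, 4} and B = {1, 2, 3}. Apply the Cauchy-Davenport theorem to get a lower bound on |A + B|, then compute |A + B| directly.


Cauchy-Davenport: |A + B| ≥ min(p, |A| + |B| - 1) for A, B nonempty in Z/pZ.
|A| = 3, |B| = 3, p = 5.
CD lower bound = min(5, 3 + 3 - 1) = min(5, 5) = 5.
Compute A + B mod 5 directly:
a = 1: 1+1=2, 1+2=3, 1+3=4
a = 2: 2+1=3, 2+2=4, 2+3=0
a = 4: 4+1=0, 4+2=1, 4+3=2
A + B = {0, 1, 2, 3, 4}, so |A + B| = 5.
Verify: 5 ≥ 5? Yes ✓.

CD lower bound = 5, actual |A + B| = 5.
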